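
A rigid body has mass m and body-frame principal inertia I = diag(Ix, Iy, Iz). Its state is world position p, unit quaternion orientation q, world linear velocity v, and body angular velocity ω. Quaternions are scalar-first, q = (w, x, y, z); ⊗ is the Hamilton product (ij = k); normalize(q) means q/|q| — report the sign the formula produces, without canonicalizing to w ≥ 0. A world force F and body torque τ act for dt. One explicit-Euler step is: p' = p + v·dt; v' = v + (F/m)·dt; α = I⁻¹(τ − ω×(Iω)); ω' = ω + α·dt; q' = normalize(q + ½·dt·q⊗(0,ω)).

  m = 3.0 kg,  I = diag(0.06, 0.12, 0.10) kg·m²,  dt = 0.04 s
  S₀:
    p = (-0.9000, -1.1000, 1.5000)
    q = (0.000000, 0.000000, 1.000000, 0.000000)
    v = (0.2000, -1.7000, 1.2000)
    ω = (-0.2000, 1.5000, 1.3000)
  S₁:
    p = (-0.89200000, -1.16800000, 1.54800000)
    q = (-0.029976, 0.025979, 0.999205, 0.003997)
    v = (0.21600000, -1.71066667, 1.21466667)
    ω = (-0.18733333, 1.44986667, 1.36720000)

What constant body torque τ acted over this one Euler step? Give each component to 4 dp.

τ = (-0.0200, -0.1400, 0.1500)

rate change Δω = (0.01266667, -0.05013333, 0.06720000)
precession coupling = (-0.0390, 0.0104, -0.0180)
applied torque τ = (-0.0200, -0.1400, 0.1500)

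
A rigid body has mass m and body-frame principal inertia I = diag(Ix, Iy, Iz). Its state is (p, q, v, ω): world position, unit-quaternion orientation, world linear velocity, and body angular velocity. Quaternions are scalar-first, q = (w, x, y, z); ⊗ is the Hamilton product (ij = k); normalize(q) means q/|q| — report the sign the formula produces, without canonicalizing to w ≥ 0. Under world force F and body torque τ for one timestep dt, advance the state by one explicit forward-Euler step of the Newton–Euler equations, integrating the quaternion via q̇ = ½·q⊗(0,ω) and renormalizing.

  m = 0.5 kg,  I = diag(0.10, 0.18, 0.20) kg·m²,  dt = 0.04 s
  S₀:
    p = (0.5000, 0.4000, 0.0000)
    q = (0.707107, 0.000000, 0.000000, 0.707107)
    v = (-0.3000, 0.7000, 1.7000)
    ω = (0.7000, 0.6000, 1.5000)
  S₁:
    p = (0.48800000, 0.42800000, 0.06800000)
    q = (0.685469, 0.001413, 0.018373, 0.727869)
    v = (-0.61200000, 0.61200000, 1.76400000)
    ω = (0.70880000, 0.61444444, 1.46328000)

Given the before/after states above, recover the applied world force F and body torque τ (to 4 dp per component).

F = (-3.9000, -1.1000, 0.8000)
τ = (0.0400, -0.0400, -0.1500)

Δω = ω₁−ω₀ = (0.00880000, 0.01444444, -0.03672000)
I·α + gyro = (0.0400, -0.0400, -0.1500)
v₁ − v₀ = (-0.31200000, -0.08800000, 0.06400000)
F = m·Δv/dt = (-3.9000, -1.1000, 0.8000)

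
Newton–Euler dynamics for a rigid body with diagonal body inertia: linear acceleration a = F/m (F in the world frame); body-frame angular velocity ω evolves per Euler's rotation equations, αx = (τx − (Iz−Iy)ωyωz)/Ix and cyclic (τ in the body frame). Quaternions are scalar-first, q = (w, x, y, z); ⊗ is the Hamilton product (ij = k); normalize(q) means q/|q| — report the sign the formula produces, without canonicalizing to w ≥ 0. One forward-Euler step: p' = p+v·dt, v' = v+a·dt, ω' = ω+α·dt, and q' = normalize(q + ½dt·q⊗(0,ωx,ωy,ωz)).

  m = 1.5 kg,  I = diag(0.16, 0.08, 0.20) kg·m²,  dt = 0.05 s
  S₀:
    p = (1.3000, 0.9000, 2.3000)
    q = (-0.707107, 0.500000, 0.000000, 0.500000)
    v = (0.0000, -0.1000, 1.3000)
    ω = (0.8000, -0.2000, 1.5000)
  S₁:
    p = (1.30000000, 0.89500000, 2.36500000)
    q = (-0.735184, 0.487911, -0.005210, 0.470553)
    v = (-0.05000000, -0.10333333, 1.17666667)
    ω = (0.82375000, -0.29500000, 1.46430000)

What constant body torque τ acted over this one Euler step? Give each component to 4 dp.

rate change Δω = (0.02375000, -0.09500000, -0.03570000)
precession coupling = (-0.0360, -0.0480, 0.0128)
τ = I·(Δω/dt) + ω₀×(Iω₀) = (0.0400, -0.2000, -0.1300)

τ = (0.0400, -0.2000, -0.1300)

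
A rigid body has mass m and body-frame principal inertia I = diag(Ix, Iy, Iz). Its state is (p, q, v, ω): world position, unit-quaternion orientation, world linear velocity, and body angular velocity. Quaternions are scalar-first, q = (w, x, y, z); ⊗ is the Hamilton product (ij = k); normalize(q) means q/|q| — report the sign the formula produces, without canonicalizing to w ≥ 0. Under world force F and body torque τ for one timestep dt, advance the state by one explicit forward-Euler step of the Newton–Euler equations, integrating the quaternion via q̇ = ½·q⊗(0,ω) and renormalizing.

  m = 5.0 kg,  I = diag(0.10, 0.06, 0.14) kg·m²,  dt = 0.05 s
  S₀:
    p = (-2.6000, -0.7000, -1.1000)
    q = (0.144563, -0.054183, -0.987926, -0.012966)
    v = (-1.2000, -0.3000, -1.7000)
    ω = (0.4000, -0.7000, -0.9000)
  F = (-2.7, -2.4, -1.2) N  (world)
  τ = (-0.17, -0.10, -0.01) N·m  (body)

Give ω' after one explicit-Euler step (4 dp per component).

ω×(Iω) gyroscopic = (0.0504, 0.0144, 0.0112)
(τ − ω×Iω)/I = (-2.2040, -1.9067, -0.1514)
ω' = ω + α·dt = (0.2898, -0.7953, -0.9076)

ω' = (0.2898, -0.7953, -0.9076)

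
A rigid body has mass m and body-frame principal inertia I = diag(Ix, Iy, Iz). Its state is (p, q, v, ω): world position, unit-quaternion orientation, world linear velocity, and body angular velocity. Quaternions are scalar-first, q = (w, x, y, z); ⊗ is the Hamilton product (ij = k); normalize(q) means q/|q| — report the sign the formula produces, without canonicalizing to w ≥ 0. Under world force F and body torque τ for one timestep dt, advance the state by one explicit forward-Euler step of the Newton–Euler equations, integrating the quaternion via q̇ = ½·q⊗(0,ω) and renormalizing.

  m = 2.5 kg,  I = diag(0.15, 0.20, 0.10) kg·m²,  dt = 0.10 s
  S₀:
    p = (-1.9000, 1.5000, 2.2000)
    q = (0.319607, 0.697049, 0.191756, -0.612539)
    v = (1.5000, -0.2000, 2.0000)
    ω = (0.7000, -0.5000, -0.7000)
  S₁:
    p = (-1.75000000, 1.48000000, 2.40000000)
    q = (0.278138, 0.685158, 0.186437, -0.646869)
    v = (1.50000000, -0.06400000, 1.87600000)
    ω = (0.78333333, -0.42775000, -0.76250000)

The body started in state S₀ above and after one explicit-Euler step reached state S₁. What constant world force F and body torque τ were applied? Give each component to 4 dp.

ω₁ − ω₀ = (0.08333333, 0.07225000, -0.06250000)
ω₀×(Iω₀) = (-0.0350, -0.0245, -0.0175)
applied torque τ = (0.0900, 0.1200, -0.0800)
v₁ − v₀ = (0.00000000, 0.13600000, -0.12400000)
m·(v₁−v₀)/dt = (0.0000, 3.4000, -3.1000)

F = (0.0000, 3.4000, -3.1000)
τ = (0.0900, 0.1200, -0.0800)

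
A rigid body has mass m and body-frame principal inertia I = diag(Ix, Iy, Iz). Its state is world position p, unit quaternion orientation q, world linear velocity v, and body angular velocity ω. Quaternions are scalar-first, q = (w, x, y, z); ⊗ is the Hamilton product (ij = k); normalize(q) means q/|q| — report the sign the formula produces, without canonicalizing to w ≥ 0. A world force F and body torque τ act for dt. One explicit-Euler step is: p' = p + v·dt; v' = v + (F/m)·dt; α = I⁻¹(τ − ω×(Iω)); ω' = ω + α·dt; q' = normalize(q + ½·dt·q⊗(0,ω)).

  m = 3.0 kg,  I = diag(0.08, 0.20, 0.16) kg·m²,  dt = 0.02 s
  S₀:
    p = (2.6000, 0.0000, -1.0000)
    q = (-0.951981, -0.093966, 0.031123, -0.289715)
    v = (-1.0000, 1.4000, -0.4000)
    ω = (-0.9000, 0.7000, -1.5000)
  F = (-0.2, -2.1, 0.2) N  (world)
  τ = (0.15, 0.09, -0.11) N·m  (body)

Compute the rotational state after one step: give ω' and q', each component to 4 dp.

precession coupling ω×(Iω) = (0.0420, -0.1080, -0.0756)
α = I⁻¹(τ − ω×Iω) = (1.3500, 0.9900, -0.2150)
new body rate ω' = (-0.8730, 0.7198, -1.5043)
Hamilton product q⊗(0,ω) = (-0.5409280, 1.0128989, -0.5465922, 1.3902060)
q' = normalize(q + ½dt·q⊗(0,ω)) = (-0.9572, -0.0838, 0.0257, -0.2758)

ω' = (-0.8730, 0.7198, -1.5043)
q' = (-0.9572, -0.0838, 0.0257, -0.2758)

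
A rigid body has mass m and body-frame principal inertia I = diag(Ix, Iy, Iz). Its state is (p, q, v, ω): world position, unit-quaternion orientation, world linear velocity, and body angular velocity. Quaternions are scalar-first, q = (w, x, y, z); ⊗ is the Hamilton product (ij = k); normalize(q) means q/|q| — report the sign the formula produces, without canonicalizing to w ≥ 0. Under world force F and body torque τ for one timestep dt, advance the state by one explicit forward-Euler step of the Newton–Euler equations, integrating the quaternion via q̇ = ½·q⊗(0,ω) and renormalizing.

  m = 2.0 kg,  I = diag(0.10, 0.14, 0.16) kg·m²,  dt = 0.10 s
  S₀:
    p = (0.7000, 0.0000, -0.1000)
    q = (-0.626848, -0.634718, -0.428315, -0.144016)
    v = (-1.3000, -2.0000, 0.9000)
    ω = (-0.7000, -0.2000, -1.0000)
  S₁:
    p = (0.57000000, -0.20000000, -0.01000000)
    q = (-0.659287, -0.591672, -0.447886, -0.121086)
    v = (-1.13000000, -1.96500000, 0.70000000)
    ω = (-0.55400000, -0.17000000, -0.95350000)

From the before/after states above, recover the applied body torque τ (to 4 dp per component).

τ = (0.1500, 0.0000, 0.0800)

ω₁ − ω₀ = (0.14600000, 0.03000000, 0.04650000)
precession coupling = (0.0040, -0.0420, 0.0056)
I·α + gyro = (0.1500, 0.0000, 0.0800)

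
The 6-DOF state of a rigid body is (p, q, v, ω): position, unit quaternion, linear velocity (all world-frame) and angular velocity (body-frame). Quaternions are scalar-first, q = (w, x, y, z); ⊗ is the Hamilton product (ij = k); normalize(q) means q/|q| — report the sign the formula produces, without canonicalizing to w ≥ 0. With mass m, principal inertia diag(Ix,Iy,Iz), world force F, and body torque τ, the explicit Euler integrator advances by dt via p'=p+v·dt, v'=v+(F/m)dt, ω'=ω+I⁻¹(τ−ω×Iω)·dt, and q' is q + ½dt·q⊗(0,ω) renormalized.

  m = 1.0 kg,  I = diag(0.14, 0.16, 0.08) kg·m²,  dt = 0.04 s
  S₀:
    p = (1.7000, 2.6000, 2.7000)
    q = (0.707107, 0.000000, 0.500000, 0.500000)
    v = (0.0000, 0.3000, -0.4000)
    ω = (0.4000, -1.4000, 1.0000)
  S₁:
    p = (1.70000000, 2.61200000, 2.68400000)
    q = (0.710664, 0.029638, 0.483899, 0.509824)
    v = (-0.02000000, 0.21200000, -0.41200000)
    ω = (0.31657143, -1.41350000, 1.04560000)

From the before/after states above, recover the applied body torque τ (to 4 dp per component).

rate change Δω = (-0.08342857, -0.01350000, 0.04560000)
applied torque τ = (-0.1800, -0.0300, 0.0800)

τ = (-0.1800, -0.0300, 0.0800)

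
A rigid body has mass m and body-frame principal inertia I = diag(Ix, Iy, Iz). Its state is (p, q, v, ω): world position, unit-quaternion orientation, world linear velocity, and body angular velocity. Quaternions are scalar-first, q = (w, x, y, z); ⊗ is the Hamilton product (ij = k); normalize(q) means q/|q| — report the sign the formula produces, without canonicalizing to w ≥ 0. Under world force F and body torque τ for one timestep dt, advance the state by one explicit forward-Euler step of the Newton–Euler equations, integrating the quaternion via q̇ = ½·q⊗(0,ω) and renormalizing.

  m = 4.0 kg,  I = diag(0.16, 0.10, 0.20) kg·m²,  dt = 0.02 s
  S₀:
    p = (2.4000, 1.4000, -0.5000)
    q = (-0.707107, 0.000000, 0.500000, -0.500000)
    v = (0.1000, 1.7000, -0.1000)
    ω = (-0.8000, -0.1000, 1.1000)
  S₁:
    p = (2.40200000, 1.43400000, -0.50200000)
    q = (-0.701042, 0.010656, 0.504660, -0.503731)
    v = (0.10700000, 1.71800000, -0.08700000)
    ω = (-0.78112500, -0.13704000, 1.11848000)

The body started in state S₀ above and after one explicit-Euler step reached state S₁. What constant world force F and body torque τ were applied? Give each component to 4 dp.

Δv = v₁−v₀ = (0.00700000, 0.01800000, 0.01300000)
F = m·Δv/dt = (1.4000, 3.6000, 2.6000)
ω₁ − ω₀ = (0.01887500, -0.03704000, 0.01848000)
precession coupling = (-0.0110, 0.0352, -0.0048)
I·α + gyro = (0.1400, -0.1500, 0.1800)

F = (1.4000, 3.6000, 2.6000)
τ = (0.1400, -0.1500, 0.1800)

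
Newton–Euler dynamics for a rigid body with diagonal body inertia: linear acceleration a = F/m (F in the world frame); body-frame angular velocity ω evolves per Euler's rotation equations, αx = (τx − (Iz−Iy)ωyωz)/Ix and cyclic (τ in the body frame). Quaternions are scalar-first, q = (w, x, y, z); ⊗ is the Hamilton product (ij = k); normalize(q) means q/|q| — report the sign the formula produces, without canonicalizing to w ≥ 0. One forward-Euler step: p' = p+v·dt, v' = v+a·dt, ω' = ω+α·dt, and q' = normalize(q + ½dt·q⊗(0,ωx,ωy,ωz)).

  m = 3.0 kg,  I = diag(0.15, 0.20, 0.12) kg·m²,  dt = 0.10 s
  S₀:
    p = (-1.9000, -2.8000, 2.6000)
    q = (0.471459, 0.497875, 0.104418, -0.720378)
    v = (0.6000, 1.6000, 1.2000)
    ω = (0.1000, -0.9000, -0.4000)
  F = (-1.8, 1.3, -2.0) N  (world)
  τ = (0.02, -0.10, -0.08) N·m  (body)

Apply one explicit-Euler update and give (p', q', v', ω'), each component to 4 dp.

p' = (-1.8400, -2.6400, 2.7200)
q' = (0.4587, 0.4652, 0.0894, -0.7518)
v' = (0.5400, 1.6433, 1.1333)
ω' = (0.1325, -0.9494, -0.4629)

(τ − ω×Iω)/I = (0.3253, -0.4940, -0.6292)
ω + α·dt = (0.1325, -0.9494, -0.4629)
q⊗(0,ω) = (-0.2439625, -0.6429615, -0.2972009, -0.6471129)
q + ½dt·q⊗(0,ω), renormalized = (0.4587, 0.4652, 0.0894, -0.7518)
linear accel F/m = (-0.6000, 0.4333, -0.6667)
new position p' = (-1.8400, -2.6400, 2.7200)
new velocity v' = (0.5400, 1.6433, 1.1333)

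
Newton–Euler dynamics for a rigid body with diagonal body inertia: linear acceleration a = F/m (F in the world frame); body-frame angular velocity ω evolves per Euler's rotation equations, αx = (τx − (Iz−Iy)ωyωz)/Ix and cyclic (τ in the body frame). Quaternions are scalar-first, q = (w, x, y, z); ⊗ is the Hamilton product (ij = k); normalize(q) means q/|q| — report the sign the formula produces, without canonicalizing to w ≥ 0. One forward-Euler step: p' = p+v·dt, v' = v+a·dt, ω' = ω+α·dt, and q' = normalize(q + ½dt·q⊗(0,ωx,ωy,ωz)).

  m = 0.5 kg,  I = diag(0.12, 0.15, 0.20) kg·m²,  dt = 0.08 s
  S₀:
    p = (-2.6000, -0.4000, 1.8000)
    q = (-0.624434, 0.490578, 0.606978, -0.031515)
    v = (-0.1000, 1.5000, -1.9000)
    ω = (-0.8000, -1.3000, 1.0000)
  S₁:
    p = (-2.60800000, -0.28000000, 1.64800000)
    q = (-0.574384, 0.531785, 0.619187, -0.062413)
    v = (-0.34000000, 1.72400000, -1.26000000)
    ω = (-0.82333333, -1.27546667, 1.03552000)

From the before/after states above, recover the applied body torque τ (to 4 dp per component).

ω₁ − ω₀ = (-0.02333333, 0.02453333, 0.03552000)
applied torque τ = (-0.1000, 0.1100, 0.1200)

τ = (-0.1000, 0.1100, 0.1200)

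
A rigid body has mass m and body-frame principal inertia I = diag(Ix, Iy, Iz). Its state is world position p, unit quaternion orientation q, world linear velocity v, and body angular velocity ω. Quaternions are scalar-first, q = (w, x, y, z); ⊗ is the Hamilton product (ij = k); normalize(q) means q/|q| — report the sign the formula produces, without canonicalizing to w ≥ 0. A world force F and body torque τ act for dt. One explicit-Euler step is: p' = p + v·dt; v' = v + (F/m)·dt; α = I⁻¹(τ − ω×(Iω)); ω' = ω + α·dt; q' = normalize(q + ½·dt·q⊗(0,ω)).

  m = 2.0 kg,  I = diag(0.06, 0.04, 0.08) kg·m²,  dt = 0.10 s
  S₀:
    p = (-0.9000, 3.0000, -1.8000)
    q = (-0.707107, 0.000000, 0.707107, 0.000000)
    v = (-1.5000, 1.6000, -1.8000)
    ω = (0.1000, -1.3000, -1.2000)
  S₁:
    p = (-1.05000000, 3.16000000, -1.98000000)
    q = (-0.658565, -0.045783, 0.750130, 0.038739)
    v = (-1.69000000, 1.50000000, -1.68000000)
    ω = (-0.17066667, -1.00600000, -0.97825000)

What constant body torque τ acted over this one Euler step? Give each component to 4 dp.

τ = (-0.1000, 0.1200, 0.1800)

ω₁ − ω₀ = (-0.27066667, 0.29400000, 0.22175000)
I·α + gyro = (-0.1000, 0.1200, 0.1800)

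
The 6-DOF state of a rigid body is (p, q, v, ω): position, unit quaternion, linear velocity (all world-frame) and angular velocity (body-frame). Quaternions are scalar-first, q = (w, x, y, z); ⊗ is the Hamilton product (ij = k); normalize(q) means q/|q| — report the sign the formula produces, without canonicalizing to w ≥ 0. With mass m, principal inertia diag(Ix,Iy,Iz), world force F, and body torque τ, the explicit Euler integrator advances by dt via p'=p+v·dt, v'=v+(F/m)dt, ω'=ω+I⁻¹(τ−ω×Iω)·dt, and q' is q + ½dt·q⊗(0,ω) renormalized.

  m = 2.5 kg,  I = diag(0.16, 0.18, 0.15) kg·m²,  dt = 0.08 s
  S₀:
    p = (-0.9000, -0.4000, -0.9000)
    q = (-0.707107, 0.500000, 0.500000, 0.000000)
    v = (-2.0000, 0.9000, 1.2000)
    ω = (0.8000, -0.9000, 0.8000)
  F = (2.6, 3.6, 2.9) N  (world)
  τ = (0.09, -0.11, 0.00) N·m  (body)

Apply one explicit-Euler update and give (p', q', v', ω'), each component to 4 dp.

p + v·dt = (-1.0600, -0.3280, -0.8040)
v + (F/m)dt = (-1.9168, 1.0152, 1.2928)
precession coupling ω×(Iω) = (0.0216, 0.0064, -0.0144)
(τ − ω×Iω)/I = (0.4275, -0.6467, 0.0960)
ω' = ω + α·dt = (0.8342, -0.9517, 0.8077)
Hamilton product q⊗(0,ω) = (0.0500000, -0.1656856, 0.2363963, -1.4156856)
q' = normalize(q + ½dt·q⊗(0,ω)) = (-0.7039, 0.4925, 0.5086, -0.0565)

p' = (-1.0600, -0.3280, -0.8040)
q' = (-0.7039, 0.4925, 0.5086, -0.0565)
v' = (-1.9168, 1.0152, 1.2928)
ω' = (0.8342, -0.9517, 0.8077)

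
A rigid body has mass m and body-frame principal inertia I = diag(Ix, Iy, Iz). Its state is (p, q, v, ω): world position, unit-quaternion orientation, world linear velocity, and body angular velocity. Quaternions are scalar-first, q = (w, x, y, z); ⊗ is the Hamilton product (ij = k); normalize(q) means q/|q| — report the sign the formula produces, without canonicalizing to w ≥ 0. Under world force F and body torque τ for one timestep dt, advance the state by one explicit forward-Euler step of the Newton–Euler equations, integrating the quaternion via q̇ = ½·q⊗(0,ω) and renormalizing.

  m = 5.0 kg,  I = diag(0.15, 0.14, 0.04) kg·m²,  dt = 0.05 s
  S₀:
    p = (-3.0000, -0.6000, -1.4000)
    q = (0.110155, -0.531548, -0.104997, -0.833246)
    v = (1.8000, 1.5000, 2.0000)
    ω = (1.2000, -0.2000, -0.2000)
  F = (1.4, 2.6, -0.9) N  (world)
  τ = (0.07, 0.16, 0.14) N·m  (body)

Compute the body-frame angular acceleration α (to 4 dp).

α = (0.4933, 1.3314, 3.4400)

precession coupling ω×(Iω) = (-0.0040, -0.0264, 0.0024)
angular accel α = (0.4933, 1.3314, 3.4400)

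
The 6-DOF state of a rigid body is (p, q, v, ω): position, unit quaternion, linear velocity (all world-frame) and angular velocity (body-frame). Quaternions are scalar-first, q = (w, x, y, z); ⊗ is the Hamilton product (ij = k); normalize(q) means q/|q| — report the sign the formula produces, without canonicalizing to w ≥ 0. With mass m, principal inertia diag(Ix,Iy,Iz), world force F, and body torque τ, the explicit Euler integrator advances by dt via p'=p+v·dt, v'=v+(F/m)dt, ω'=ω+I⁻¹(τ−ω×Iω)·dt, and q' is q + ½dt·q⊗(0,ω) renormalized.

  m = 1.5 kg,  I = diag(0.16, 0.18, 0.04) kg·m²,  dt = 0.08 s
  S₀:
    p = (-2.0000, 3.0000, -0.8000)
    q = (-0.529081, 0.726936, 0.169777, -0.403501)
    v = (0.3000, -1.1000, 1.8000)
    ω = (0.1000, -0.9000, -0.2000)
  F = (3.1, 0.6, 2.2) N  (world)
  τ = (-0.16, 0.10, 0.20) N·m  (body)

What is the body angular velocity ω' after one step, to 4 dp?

gyro term ω×Iω = (-0.0252, -0.0024, -0.0018)
α = I⁻¹(τ − ω×Iω) = (-0.8425, 0.5689, 5.0450)
ω' = ω + α·dt = (0.0326, -0.8545, 0.2036)

ω' = (0.0326, -0.8545, 0.2036)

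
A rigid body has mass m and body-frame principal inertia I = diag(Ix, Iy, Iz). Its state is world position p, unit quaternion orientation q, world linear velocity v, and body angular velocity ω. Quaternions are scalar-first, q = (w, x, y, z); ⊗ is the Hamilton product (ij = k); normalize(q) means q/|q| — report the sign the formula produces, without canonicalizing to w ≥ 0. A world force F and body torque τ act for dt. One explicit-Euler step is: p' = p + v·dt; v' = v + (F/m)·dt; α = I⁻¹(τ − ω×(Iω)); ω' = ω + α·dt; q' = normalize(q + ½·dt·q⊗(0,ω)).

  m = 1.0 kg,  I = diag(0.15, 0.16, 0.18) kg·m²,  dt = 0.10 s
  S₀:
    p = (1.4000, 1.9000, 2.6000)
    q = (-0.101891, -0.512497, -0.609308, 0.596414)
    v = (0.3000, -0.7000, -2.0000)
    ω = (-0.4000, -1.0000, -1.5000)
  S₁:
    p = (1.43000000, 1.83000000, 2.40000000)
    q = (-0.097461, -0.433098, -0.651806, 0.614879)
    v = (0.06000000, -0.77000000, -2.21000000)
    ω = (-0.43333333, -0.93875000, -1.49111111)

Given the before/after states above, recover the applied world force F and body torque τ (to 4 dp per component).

F = (-2.4000, -0.7000, -2.1000)
τ = (-0.0200, 0.0800, 0.0200)

velocity change Δv = (-0.24000000, -0.07000000, -0.21000000)
m·(v₁−v₀)/dt = (-2.4000, -0.7000, -2.1000)
rate change Δω = (-0.03333333, 0.06125000, 0.00888889)
precession coupling = (0.0300, -0.0180, 0.0040)
I·α + gyro = (-0.0200, 0.0800, 0.0200)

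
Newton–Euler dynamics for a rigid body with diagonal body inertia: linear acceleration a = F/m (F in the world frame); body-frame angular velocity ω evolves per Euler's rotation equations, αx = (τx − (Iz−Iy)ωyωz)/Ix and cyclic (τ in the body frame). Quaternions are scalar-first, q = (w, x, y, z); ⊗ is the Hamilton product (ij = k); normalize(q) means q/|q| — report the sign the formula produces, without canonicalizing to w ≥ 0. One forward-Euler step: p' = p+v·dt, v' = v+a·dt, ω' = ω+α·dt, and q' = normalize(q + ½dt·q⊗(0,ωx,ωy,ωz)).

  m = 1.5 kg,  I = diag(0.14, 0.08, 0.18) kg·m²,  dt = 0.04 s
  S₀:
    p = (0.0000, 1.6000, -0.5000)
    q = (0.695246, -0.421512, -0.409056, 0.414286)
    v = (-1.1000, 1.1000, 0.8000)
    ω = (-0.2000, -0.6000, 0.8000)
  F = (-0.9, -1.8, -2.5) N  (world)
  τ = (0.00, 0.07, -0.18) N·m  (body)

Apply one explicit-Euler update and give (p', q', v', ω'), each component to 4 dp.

p' = (-0.0440, 1.6440, -0.4680)
q' = (0.6819, -0.4258, -0.4122, 0.4287)
v' = (-1.1240, 1.0520, 0.7333)
ω' = (-0.1863, -0.5682, 0.7616)

ω×(Iω) gyroscopic = (-0.0480, 0.0064, -0.0072)
(τ − ω×Iω)/I = (0.3429, 0.7950, -0.9600)
new body rate ω' = (-0.1863, -0.5682, 0.7616)
Hamilton product q⊗(0,ω) = (-0.6611648, -0.2177224, -0.1627952, 0.7272928)
updated quaternion q' = (0.6819, -0.4258, -0.4122, 0.4287)
a = (-0.6000, -1.2000, -1.6667)
p + v·dt = (-0.0440, 1.6440, -0.4680)
new velocity v' = (-1.1240, 1.0520, 0.7333)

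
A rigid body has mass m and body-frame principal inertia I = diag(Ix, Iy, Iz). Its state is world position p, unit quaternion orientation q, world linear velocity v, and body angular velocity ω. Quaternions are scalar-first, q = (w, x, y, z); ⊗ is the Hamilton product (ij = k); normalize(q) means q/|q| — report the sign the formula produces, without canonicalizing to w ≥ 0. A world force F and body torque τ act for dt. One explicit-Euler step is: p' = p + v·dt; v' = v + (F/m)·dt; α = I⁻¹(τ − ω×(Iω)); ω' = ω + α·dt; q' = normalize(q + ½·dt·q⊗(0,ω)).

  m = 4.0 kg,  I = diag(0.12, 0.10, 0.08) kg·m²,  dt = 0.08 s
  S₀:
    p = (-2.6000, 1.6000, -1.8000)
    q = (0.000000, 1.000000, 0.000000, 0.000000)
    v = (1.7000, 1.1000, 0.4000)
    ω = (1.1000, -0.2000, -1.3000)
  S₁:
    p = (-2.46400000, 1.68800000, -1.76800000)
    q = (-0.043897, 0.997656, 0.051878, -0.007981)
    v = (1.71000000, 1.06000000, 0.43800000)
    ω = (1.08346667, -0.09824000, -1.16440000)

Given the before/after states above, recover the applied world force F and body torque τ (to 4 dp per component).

F = (0.5000, -2.0000, 1.9000)
τ = (-0.0300, 0.0700, 0.1400)

Δω = ω₁−ω₀ = (-0.01653333, 0.10176000, 0.13560000)
gyro term ω₀×Iω₀ = (-0.0052, -0.0572, 0.0044)
τ = I·(Δω/dt) + ω₀×(Iω₀) = (-0.0300, 0.0700, 0.1400)
v₁ − v₀ = (0.01000000, -0.04000000, 0.03800000)
applied force F = (0.5000, -2.0000, 1.9000)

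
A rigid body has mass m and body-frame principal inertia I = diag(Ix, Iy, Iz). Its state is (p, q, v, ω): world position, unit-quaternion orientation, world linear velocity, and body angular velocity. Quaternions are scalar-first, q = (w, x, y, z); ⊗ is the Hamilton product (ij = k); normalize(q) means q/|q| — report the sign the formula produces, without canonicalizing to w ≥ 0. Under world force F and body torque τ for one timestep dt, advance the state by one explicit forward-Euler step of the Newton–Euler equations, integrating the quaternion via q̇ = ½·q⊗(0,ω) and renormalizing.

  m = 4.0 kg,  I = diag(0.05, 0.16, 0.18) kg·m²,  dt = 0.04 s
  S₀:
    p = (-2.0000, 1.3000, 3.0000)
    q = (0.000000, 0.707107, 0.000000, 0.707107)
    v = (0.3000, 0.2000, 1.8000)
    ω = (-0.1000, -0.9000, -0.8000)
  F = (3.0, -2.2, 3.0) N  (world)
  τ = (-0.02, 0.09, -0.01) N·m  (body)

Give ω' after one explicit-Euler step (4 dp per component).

ω×(Iω) gyroscopic = (0.0144, -0.0104, 0.0099)
angular accel α = (-0.6880, 0.6275, -0.1106)
ω' = ω + α·dt = (-0.1275, -0.8749, -0.8044)

ω' = (-0.1275, -0.8749, -0.8044)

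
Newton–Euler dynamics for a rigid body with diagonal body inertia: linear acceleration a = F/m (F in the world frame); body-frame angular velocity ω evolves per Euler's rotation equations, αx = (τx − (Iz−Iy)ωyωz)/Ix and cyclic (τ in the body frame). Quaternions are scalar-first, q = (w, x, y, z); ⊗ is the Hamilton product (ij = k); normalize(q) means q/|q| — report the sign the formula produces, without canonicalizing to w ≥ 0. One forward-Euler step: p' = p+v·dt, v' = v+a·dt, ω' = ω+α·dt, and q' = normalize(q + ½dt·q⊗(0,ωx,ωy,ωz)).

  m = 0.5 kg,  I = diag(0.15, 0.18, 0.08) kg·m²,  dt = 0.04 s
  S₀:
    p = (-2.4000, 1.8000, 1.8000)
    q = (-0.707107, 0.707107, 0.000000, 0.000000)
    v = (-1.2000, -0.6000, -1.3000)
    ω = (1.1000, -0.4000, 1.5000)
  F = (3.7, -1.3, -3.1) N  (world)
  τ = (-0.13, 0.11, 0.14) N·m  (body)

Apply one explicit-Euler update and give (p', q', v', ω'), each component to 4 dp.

linear accel F/m = (7.4000, -2.6000, -6.2000)
new position p' = (-2.4480, 1.7760, 1.7480)
v + (F/m)dt = (-0.9040, -0.7040, -1.5480)
gyro term ω×Iω = (0.0600, 0.1155, -0.0132)
angular accel α = (-1.2667, -0.0306, 1.9150)
new body rate ω' = (1.0493, -0.4012, 1.5766)
q⊗(0,ω) = (-0.7778177, -0.7778177, -0.7778177, -1.3435033)
q' = normalize(q + ½dt·q⊗(0,ω)) = (-0.7221, 0.6911, -0.0155, -0.0269)

p' = (-2.4480, 1.7760, 1.7480)
q' = (-0.7221, 0.6911, -0.0155, -0.0269)
v' = (-0.9040, -0.7040, -1.5480)
ω' = (1.0493, -0.4012, 1.5766)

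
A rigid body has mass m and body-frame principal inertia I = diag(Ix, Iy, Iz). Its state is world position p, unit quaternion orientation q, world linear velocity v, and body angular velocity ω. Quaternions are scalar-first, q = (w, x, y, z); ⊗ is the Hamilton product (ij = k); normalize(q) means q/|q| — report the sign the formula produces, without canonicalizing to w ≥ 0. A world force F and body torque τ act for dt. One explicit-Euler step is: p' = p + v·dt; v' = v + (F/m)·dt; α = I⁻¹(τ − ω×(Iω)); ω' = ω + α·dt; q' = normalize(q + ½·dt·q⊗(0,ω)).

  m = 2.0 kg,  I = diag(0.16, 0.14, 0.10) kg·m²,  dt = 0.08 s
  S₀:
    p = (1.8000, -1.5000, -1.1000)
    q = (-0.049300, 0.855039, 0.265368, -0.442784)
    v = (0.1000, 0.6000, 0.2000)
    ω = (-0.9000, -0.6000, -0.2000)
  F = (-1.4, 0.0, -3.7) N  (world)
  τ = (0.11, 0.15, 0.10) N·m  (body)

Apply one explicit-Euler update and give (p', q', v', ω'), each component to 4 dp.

p' = (1.8080, -1.4520, -1.0840)
q' = (-0.0157, 0.8432, 0.2891, -0.4529)
v' = (0.0440, 0.6000, 0.0520)
ω' = (-0.8426, -0.5205, -0.1114)

ω×(Iω) gyroscopic = (-0.0048, 0.0108, -0.0108)
α = I⁻¹(τ − ω×Iω) = (0.7175, 0.9943, 1.1080)
new body rate ω' = (-0.8426, -0.5205, -0.1114)
Hamilton product q⊗(0,ω) = (0.8401991, -0.2743740, 0.5990934, -0.2643322)
updated quaternion q' = (-0.0157, 0.8432, 0.2891, -0.4529)
linear accel F/m = (-0.7000, 0.0000, -1.8500)
p' = p + v·dt = (1.8080, -1.4520, -1.0840)
new velocity v' = (0.0440, 0.6000, 0.0520)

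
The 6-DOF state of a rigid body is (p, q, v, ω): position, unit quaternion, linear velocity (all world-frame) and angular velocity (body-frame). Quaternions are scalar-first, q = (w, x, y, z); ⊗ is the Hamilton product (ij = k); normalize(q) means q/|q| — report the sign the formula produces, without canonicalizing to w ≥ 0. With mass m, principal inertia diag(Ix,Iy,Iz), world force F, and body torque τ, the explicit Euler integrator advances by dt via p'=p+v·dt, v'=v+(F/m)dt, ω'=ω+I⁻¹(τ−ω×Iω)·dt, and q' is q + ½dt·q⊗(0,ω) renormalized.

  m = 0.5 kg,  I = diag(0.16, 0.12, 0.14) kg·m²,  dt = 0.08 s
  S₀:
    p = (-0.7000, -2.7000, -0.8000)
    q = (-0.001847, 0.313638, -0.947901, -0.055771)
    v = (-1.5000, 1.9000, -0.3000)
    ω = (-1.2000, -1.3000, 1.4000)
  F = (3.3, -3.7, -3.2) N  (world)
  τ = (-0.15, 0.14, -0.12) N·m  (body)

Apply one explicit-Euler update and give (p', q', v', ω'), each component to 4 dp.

p' = (-0.8200, -2.5480, -0.8240)
q' = (-0.0328, 0.2567, -0.9588, -0.1172)
v' = (-0.9720, 1.3080, -0.8120)
ω' = (-1.2568, -1.1843, 1.3671)

p' = p + v·dt = (-0.8200, -2.5480, -0.8240)
v + (F/m)dt = (-0.9720, 1.3080, -0.8120)
gyro term ω×Iω = (-0.0364, -0.0336, -0.0624)
α = I⁻¹(τ − ω×Iω) = (-0.7100, 1.4467, -0.4114)
new body rate ω' = (-1.2568, -1.1843, 1.3671)
q⊗(0,ω) = (-0.7778263, -1.3973473, -0.3697669, -1.5477964)
q + ½dt·q⊗(0,ω), renormalized = (-0.0328, 0.2567, -0.9588, -0.1172)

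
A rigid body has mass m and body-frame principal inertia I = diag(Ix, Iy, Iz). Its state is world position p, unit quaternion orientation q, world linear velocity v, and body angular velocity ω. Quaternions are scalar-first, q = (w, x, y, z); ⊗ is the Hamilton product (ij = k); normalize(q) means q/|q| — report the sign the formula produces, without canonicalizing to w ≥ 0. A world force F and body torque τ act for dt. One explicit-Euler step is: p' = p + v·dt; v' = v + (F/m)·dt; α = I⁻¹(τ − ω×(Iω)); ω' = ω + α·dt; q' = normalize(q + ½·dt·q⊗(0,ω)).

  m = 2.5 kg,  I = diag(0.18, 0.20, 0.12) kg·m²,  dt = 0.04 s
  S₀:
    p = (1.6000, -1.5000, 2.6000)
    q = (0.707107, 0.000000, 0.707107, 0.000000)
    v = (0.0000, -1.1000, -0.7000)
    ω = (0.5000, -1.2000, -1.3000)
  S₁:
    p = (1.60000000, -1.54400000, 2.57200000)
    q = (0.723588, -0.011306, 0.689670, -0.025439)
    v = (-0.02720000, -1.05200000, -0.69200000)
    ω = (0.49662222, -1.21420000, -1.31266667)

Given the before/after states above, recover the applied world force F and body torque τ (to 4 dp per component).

velocity change Δv = (-0.02720000, 0.04800000, 0.00800000)
applied force F = (-1.7000, 3.0000, 0.5000)
ω₁ − ω₀ = (-0.00337778, -0.01420000, -0.01266667)
applied torque τ = (-0.1400, -0.1100, -0.0500)

F = (-1.7000, 3.0000, 0.5000)
τ = (-0.1400, -0.1100, -0.0500)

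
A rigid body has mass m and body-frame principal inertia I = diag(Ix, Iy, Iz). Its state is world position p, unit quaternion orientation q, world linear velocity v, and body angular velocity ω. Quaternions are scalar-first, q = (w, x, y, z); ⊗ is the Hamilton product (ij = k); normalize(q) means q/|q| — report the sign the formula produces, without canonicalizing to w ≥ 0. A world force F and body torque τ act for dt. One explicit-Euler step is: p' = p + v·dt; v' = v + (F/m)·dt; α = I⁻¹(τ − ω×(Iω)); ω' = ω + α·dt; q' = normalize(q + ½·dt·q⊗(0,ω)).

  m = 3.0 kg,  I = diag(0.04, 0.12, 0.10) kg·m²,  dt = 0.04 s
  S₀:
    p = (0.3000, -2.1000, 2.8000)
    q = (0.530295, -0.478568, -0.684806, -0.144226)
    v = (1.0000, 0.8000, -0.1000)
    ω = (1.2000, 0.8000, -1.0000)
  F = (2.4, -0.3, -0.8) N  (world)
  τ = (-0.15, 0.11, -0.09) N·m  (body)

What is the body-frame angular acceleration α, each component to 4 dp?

precession coupling ω×(Iω) = (0.0160, 0.0720, 0.0768)
α = I⁻¹(τ − ω×Iω) = (-4.1500, 0.3167, -1.6680)

α = (-4.1500, 0.3167, -1.6680)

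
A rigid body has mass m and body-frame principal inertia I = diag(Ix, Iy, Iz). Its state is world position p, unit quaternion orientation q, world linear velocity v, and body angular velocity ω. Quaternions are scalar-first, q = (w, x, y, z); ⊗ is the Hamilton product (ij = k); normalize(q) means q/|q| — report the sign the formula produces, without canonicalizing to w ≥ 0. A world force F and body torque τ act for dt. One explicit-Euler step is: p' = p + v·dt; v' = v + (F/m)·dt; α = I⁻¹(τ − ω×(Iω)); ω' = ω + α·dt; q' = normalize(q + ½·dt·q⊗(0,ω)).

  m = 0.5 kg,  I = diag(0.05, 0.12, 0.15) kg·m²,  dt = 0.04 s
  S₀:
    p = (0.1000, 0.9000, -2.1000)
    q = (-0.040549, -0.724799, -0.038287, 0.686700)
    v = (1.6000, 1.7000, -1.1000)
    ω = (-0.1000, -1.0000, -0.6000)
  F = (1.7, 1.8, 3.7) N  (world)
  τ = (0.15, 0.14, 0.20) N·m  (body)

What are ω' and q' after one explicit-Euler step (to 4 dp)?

ω' = (0.0056, -0.9513, -0.5485)
q' = (-0.0345, -0.7103, -0.0475, 0.7014)

α = I⁻¹(τ − ω×Iω) = (2.6400, 1.2167, 1.2867)
new body rate ω' = (0.0056, -0.9513, -0.5485)
Hamilton product q⊗(0,ω) = (0.3012531, 0.7137271, -0.4630004, 0.7452997)
updated quaternion q' = (-0.0345, -0.7103, -0.0475, 0.7014)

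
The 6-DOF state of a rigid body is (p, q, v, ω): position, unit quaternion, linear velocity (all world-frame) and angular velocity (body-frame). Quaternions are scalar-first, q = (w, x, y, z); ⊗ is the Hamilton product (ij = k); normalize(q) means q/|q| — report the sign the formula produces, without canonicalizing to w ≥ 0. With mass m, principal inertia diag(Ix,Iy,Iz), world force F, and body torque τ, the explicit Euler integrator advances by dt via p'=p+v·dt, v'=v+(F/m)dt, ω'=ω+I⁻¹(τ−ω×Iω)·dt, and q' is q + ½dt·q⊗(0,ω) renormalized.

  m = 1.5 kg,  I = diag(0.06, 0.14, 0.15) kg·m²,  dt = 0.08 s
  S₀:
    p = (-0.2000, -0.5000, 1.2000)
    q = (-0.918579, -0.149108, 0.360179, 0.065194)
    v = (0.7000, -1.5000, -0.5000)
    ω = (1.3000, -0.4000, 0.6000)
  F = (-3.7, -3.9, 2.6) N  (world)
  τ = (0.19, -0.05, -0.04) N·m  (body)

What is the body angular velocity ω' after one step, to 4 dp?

ω' = (1.5565, -0.3885, 0.6009)

angular accel α = (3.2067, 0.1443, 0.0107)
ω' = ω + α·dt = (1.5565, -0.3885, 0.6009)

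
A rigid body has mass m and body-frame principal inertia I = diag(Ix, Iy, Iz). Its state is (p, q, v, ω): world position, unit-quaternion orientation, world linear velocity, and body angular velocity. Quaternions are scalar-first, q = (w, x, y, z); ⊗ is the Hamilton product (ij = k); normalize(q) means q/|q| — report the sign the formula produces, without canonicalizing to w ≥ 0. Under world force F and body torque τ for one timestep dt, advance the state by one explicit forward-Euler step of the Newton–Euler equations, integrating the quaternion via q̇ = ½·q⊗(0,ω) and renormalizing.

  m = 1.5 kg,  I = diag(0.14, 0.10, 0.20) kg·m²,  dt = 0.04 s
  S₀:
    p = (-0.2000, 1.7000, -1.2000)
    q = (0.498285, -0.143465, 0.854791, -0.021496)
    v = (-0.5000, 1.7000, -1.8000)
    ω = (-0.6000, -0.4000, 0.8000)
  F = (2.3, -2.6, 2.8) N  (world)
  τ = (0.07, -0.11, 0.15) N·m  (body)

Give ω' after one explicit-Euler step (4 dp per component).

ω' = (-0.5709, -0.4555, 0.8319)

gyro term ω×Iω = (-0.0320, 0.0288, -0.0096)
angular accel α = (0.7286, -1.3880, 0.7980)
new body rate ω' = (-0.5709, -0.4555, 0.8319)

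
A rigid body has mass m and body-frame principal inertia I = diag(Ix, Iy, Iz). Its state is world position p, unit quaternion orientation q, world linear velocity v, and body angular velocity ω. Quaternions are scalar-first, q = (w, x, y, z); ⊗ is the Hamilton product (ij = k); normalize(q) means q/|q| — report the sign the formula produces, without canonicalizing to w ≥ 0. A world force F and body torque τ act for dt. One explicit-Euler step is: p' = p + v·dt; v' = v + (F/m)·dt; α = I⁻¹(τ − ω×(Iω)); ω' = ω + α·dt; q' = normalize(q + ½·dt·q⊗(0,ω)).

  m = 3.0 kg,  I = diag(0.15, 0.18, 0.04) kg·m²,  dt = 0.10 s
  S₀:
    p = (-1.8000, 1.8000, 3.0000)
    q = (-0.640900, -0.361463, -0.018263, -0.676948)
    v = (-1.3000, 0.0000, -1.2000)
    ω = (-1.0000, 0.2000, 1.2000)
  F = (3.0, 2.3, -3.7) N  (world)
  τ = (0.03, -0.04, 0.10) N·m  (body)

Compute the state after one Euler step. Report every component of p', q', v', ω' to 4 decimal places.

p' = p + v·dt = (-1.9300, 1.8000, 2.8800)
new velocity v' = (-1.2000, 0.0767, -1.3233)
α = I⁻¹(τ − ω×Iω) = (0.4240, 0.5111, 2.6500)
new body rate ω' = (-0.9576, 0.2511, 1.4650)
Hamilton product q⊗(0,ω) = (0.4545272, 0.7543740, 0.9825236, -0.8596356)
q + ½dt·q⊗(0,ω), renormalized = (-0.6163, -0.3227, 0.0308, -0.7177)

p' = (-1.9300, 1.8000, 2.8800)
q' = (-0.6163, -0.3227, 0.0308, -0.7177)
v' = (-1.2000, 0.0767, -1.3233)
ω' = (-0.9576, 0.2511, 1.4650)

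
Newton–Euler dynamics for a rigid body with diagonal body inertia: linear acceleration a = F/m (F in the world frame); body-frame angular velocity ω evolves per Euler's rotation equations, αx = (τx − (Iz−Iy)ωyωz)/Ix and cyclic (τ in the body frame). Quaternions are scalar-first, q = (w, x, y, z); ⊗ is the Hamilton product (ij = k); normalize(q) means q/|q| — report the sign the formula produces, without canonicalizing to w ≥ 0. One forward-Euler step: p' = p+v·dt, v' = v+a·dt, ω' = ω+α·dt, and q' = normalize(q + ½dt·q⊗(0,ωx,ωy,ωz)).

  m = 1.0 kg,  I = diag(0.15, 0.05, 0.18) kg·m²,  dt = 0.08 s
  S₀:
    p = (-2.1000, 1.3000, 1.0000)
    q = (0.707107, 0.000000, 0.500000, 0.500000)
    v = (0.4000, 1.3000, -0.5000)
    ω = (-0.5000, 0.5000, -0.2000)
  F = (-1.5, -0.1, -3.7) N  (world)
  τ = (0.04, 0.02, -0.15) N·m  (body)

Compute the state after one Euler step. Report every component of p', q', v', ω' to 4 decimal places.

angular accel α = (0.3533, 0.4600, -0.9722)
ω' = ω + α·dt = (-0.4717, 0.5368, -0.2778)
2q̇ = q⊗(0,ω) = (-0.1500000, -0.7035535, 0.1035535, 0.1085786)
updated quaternion q' = (0.7008, -0.0281, 0.5039, 0.5041)
a = F/m = (-1.5000, -0.1000, -3.7000)
p' = p + v·dt = (-2.0680, 1.4040, 0.9600)
v' = v + a·dt = (0.2800, 1.2920, -0.7960)

p' = (-2.0680, 1.4040, 0.9600)
q' = (0.7008, -0.0281, 0.5039, 0.5041)
v' = (0.2800, 1.2920, -0.7960)
ω' = (-0.4717, 0.5368, -0.2778)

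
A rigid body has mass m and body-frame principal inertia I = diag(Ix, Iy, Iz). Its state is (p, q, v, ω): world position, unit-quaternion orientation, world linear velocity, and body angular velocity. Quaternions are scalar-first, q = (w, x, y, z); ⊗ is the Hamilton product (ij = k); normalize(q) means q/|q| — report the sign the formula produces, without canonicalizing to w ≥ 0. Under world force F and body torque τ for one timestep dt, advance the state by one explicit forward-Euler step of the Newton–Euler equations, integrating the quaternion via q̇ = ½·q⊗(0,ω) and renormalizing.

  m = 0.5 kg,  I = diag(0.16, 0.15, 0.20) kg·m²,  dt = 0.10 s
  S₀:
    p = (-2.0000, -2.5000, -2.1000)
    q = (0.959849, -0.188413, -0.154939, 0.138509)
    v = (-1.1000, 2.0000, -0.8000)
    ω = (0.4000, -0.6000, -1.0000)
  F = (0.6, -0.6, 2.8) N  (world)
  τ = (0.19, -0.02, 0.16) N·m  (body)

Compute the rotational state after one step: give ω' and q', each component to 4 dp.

ω' = (0.5000, -0.6240, -0.9212)
q' = (0.9641, -0.1570, -0.1900, 0.0991)

α = I⁻¹(τ − ω×Iω) = (1.0000, -0.2400, 0.7880)
new body rate ω' = (0.5000, -0.6240, -0.9212)
Hamilton product q⊗(0,ω) = (0.1209108, 0.6219840, -0.7089188, -0.7848256)
updated quaternion q' = (0.9641, -0.1570, -0.1900, 0.0991)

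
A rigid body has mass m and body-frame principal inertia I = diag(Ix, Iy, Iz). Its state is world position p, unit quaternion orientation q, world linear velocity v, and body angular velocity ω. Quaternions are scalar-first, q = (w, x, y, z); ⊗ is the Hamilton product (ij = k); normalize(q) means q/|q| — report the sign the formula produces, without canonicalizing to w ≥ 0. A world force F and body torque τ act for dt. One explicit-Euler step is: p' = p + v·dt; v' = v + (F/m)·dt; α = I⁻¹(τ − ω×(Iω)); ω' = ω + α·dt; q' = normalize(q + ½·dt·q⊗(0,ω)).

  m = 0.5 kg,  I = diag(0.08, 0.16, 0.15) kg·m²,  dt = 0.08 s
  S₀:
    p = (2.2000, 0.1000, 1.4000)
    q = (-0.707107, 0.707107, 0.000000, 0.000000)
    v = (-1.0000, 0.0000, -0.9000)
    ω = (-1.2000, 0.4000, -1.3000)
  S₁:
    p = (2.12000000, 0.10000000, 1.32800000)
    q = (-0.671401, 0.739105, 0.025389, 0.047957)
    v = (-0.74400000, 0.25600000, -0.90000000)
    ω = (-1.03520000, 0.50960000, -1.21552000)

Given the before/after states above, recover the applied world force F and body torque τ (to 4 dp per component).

F = (1.6000, 1.6000, 0.0000)
τ = (0.1700, 0.1100, 0.1200)

Δv = v₁−v₀ = (0.25600000, 0.25600000, 0.00000000)
m·(v₁−v₀)/dt = (1.6000, 1.6000, 0.0000)
Δω = ω₁−ω₀ = (0.16480000, 0.10960000, 0.08448000)
ω₀×(Iω₀) = (0.0052, -0.1092, -0.0384)
τ = I·(Δω/dt) + ω₀×(Iω₀) = (0.1700, 0.1100, 0.1200)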